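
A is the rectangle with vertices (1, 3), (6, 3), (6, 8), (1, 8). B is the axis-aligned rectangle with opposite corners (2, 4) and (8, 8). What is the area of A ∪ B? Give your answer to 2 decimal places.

By inclusion–exclusion:
Individual areas: |A| = 25, |B| = 24.
|A∩B|: x∈[2,6], y∈[4,8] → 4·4 = 16.
|A ∪ B| = 49 − 16 = 33.00.

33.00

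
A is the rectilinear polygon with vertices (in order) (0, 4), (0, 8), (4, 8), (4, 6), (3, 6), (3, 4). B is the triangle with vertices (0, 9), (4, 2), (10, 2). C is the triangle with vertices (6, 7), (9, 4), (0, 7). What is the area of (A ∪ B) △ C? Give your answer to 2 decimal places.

|A ∪ B| = 30.1714.
|(A ∪ B) ∩ C| = 3.0545.
|(A ∪ B) △ C| = 30.1714 + 9 − 6.1091 = 33.06.

33.06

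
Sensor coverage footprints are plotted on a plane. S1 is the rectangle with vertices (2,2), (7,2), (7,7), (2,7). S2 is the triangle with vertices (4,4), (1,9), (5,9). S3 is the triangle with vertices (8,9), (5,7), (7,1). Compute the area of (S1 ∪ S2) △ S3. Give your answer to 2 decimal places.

30.73

|S1 ∪ S2| = 31.4.
|(S1 ∪ S2) ∩ S3| = 5.8333.
|(S1 ∪ S2) △ S3| = 31.4 + 11 − 11.6667 = 30.73.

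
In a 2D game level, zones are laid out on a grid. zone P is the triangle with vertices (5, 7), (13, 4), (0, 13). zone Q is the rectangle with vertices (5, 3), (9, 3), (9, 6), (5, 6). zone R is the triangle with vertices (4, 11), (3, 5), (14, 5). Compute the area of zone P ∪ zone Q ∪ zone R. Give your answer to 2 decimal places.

By inclusion–exclusion:
Individual areas: |zone P| = 16.5, |zone Q| = 12, |zone R| = 33.
|zone P∩zone Q| = 0.3333.
|zone P∩zone R| = 12.3276.
|zone Q∩zone R| = 4.
|zone P∩zone Q∩zone R| = 0.3333.
|zone P ∪ zone Q ∪ zone R| = 61.5 − 16.6609 + 0.3333 = 45.17.

45.17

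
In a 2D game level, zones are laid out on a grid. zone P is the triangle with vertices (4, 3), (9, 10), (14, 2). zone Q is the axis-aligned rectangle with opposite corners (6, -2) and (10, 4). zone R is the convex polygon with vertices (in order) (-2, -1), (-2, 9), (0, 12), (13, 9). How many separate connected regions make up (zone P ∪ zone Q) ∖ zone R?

(zone P ∪ zone Q) ∖ zone R splits into 2 disjoint pieces (area 0.004, area 43.7676).

2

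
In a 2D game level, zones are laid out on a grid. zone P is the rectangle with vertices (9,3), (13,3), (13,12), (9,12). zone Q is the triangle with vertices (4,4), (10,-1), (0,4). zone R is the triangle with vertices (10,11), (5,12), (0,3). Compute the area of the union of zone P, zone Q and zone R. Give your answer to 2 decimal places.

By inclusion–exclusion:
Individual areas: |zone P| = 36, |zone Q| = 10, |zone R| = 25.
|zone P∩zone Q| = 0.
|zone P∩zone R| = 0.5.
|zone Q∩zone R| = 0.18.
|zone P∩zone Q∩zone R| = 0.
|zone P ∪ zone Q ∪ zone R| = 71 − 0.68 + 0 = 70.32.

70.32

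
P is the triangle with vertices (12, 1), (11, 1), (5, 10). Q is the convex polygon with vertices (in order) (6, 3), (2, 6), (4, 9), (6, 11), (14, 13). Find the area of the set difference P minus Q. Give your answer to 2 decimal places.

3.45

|P| = 4.5, |P∩Q| = 1.0458.
|P ∖ Q| = |P| − |P∩Q| = 4.5 − 1.0458 = 3.45.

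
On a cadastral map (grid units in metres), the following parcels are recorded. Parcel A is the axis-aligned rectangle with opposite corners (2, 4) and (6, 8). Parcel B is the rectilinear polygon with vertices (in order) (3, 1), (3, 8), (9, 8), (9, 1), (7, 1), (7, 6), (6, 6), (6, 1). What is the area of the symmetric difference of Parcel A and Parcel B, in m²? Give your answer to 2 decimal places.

29.00

|Parcel A| = 16, |Parcel B| = 37, |Parcel A∩Parcel B| = 12.
|Parcel A △ Parcel B| = |Parcel A| + |Parcel B| − 2·|Parcel A∩Parcel B| = 16 + 37 − 24 = 29.00.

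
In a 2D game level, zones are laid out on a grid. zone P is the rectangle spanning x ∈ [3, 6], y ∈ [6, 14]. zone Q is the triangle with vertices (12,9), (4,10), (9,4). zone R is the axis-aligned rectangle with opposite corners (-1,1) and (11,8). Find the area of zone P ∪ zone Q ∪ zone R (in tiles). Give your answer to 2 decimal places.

By inclusion–exclusion:
Individual areas: |zone P| = 24, |zone Q| = 21.5, |zone R| = 84.
|zone P∩zone Q| = 2.15.
|zone P∩zone R|: x∈[3,6], y∈[6,8] → 3·2 = 6.
|zone Q∩zone R| = 11.3333.
|zone P∩zone Q∩zone R| = 0.0667.
|zone P ∪ zone Q ∪ zone R| = 129.5 − 19.4833 + 0.0667 = 110.08.

110.08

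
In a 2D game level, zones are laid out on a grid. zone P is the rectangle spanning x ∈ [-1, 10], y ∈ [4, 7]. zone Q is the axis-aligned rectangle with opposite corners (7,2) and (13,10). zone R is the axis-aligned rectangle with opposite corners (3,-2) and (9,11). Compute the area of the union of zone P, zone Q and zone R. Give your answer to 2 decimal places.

122.00

By inclusion–exclusion:
Individual areas: |zone P| = 33, |zone Q| = 48, |zone R| = 78.
|zone P∩zone Q|: x∈[7,10], y∈[4,7] → 3·3 = 9.
|zone P∩zone R|: x∈[3,9], y∈[4,7] → 6·3 = 18.
|zone Q∩zone R|: x∈[7,9], y∈[2,10] → 2·8 = 16.
|zone P∩zone Q∩zone R| = 6.
|zone P ∪ zone Q ∪ zone R| = 159 − 43 + 6 = 122.00.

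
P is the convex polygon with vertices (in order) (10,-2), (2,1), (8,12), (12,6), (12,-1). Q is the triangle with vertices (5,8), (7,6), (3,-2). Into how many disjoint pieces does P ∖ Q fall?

2

P ∖ Q splits into 2 disjoint pieces (area 67.4102, area 4.1518).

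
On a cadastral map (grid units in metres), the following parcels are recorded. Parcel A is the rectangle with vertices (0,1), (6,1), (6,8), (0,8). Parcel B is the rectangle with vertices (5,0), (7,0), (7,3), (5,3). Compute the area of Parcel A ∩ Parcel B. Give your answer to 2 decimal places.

|Parcel A∩Parcel B|: x∈[5,6], y∈[1,3] → 1·2 = 2.

2.00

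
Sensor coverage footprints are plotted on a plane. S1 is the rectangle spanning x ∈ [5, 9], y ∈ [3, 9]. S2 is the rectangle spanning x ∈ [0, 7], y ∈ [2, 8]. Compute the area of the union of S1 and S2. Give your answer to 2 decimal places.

By inclusion–exclusion:
Individual areas: |S1| = 24, |S2| = 42.
|S1∩S2|: x∈[5,7], y∈[3,8] → 2·5 = 10.
|S1 ∪ S2| = 66 − 10 = 56.00.

56.00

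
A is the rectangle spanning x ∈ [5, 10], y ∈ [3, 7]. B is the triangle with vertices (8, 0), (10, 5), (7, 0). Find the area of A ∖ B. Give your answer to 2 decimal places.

19.60

|A| = 20, |A∩B| = 0.4.
|A ∖ B| = |A| − |A∩B| = 20 − 0.4 = 19.60.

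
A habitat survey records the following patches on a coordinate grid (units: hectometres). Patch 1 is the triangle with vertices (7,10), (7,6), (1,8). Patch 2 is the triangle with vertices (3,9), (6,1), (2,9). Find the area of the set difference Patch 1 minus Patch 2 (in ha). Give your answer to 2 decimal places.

10.86

|Patch 1| = 12, |Patch 1∩Patch 2| = 1.1386.
|Patch 1 ∖ Patch 2| = |Patch 1| − |Patch 1∩Patch 2| = 12 − 1.1386 = 10.86.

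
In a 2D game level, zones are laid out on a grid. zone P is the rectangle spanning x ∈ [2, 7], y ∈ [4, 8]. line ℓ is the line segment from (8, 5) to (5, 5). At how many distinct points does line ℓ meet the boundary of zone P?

The segment meets the boundary at (7,5).

1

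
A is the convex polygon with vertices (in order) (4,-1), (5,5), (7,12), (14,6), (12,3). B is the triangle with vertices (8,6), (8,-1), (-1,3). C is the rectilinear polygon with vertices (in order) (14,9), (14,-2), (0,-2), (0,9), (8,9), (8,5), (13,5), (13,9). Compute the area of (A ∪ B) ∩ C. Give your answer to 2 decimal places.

|A ∪ B| = 79.428.
|(A ∪ B) ∩ C| = 55.18.

55.18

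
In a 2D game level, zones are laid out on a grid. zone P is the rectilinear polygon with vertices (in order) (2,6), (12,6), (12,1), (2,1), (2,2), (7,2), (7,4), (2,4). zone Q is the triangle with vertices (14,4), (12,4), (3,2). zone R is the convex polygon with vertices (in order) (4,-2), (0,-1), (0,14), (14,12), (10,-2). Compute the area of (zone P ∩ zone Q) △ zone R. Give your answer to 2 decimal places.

|zone P ∩ zone Q| = 1.3131.
|(zone P ∩ zone Q) ∩ zone R| = 1.1855.
|(zone P ∩ zone Q) △ zone R| = 1.3131 + 180 − 2.3709 = 178.94.

178.94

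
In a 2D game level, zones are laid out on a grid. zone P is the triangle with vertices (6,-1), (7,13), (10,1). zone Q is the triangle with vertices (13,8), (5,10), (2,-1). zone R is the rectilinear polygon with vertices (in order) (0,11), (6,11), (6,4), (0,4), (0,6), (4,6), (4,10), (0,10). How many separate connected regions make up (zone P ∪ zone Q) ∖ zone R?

(zone P ∪ zone Q) ∖ zone R splits into 2 disjoint pieces (area 51.3651, area 0.0152).

2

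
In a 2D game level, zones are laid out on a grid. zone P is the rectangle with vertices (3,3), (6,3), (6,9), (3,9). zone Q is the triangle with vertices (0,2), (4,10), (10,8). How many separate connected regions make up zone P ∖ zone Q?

2

zone P ∖ zone Q splits into 2 disjoint pieces (area 5.1, area 0.25).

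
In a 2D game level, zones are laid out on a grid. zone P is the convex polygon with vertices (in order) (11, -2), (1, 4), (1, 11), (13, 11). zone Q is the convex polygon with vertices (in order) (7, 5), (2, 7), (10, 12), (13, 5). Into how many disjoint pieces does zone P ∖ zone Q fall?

zone P ∖ zone Q splits into 2 disjoint pieces (area 67.5692, area 5.6765).

2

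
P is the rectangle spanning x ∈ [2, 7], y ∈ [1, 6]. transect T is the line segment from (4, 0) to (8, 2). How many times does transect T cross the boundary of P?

The segment meets the boundary at (7,1.5), (6,1).

2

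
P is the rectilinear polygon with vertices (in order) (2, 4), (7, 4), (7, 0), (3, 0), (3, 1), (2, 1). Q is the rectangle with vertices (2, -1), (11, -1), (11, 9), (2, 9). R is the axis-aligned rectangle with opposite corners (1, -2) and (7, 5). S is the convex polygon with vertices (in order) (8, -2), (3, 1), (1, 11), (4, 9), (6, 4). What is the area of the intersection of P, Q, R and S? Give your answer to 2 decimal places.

The intersection is the polygon with vertices (4.667,0), (3,1), (2.4,4), (6,4), (7,1), (7,0).
By the shoelace formula its area is 14.57.

14.57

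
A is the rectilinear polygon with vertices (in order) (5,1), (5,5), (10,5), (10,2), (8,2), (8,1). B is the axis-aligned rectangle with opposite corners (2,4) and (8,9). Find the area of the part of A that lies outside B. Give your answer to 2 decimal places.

|A| = 18, |A∩B| = 3.
|A ∖ B| = |A| − |A∩B| = 18 − 3 = 15.00.

15.00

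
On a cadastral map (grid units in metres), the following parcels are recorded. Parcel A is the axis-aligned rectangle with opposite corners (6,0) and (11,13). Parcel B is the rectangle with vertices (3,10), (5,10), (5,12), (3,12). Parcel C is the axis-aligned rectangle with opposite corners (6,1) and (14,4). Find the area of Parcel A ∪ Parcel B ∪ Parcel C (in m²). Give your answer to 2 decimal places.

78.00

By inclusion–exclusion:
Individual areas: |Parcel A| = 65, |Parcel B| = 4, |Parcel C| = 24.
|Parcel A∩Parcel B| = 0 (no overlap).
|Parcel A∩Parcel C|: x∈[6,11], y∈[1,4] → 5·3 = 15.
|Parcel B∩Parcel C| = 0 (no overlap).
|Parcel A∩Parcel B∩Parcel C| = 0.
|Parcel A ∪ Parcel B ∪ Parcel C| = 93 − 15 + 0 = 78.00.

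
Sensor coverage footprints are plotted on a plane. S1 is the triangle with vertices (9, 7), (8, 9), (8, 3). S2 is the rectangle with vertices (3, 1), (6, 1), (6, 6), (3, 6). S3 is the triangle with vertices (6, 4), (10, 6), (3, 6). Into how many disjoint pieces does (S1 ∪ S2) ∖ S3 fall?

3

(S1 ∪ S2) ∖ S3 splits into 3 disjoint pieces (area 1.875, area 0.5714, area 12).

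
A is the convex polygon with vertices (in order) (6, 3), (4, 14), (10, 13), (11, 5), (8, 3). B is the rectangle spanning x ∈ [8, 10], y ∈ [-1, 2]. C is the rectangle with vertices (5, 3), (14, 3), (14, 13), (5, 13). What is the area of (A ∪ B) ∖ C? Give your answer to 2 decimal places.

|A ∪ B| = 61.
|(A ∪ B) ∩ C| = 50.25.
|(A ∪ B) ∖ C| = 61 − 50.25 = 10.75.

10.75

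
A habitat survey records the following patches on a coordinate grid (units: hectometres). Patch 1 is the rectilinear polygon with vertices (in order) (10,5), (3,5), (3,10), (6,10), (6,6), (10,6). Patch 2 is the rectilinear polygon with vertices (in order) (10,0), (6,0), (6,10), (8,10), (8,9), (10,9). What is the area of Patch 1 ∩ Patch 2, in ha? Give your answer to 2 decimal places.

4.00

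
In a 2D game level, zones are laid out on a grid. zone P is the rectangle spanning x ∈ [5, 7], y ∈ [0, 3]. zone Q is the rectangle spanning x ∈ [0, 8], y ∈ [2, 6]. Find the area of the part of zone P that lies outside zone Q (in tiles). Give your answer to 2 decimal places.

|zone P∩zone Q|: x∈[5,7], y∈[2,3] → 2·1 = 2.
|zone P| = 6.
|zone P ∖ zone Q| = |zone P| − |zone P∩zone Q| = 6 − 2 = 4.00.

4.00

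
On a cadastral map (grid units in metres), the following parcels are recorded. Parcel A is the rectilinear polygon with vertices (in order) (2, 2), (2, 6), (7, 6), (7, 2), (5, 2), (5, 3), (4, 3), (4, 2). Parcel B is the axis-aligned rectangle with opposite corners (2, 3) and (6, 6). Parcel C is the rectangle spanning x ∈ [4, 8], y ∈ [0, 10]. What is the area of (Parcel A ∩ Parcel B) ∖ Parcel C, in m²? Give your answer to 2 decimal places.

|Parcel A ∩ Parcel B| = 12.
|(Parcel A ∩ Parcel B) ∩ Parcel C| = 6.
|(Parcel A ∩ Parcel B) ∖ Parcel C| = 12 − 6 = 6.00.

6.00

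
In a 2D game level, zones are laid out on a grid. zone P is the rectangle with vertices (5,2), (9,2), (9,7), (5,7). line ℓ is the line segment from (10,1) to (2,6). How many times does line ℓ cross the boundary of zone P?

2

The segment meets the boundary at (5,4.125), (8.4,2).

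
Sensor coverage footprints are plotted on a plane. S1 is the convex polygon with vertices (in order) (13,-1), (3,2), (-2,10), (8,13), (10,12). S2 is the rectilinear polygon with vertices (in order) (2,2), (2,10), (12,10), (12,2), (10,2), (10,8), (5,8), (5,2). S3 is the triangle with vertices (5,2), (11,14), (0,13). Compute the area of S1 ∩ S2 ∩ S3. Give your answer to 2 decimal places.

The intersection is the polygon with vertices (2,10), (9,10), (8,8), (5,8), (5,2), (2,8.6).
By the shoelace formula its area is 21.10.

21.10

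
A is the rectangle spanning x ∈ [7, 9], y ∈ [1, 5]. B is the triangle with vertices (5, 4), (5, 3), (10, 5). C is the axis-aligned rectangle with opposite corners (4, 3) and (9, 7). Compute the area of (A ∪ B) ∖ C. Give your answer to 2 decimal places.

4.10

|A ∪ B| = 9.7.
|(A ∪ B) ∩ C| = 5.6.
|(A ∪ B) ∖ C| = 9.7 − 5.6 = 4.10.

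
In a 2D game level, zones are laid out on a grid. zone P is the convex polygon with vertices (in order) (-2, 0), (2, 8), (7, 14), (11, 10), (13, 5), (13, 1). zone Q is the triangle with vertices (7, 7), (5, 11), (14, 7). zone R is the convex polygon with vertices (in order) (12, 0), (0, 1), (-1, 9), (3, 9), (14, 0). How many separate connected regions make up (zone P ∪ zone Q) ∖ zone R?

2

(zone P ∪ zone Q) ∖ zone R splits into 2 disjoint pieces (area 61.1828, area 5.9204).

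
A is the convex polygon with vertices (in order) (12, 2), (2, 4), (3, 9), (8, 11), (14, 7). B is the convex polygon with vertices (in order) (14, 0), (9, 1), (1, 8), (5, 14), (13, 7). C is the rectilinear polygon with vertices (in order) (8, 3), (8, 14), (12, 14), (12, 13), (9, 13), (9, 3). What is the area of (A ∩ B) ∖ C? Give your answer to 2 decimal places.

|A ∩ B| = 62.7763.
|(A ∩ B) ∩ C| = 7.6667.
|(A ∩ B) ∖ C| = 62.7763 − 7.6667 = 55.11.

55.11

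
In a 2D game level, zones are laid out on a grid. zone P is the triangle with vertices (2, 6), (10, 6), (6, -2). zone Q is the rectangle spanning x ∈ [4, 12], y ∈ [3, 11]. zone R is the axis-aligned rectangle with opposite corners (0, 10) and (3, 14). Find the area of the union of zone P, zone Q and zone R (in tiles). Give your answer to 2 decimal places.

By inclusion–exclusion:
Individual areas: |zone P| = 32, |zone Q| = 64, |zone R| = 12.
|zone P∩zone Q| = 15.75.
|zone P∩zone R| = 0.
|zone Q∩zone R| = 0 (no overlap).
|zone P∩zone Q∩zone R| = 0.
|zone P ∪ zone Q ∪ zone R| = 108 − 15.75 + 0 = 92.25.

92.25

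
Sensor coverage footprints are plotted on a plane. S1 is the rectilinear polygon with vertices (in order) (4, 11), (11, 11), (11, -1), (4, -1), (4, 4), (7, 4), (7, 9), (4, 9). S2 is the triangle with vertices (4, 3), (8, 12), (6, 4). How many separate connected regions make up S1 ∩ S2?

2

S1 ∩ S2 splits into 2 disjoint pieces (area 0.9028, area 0.7778).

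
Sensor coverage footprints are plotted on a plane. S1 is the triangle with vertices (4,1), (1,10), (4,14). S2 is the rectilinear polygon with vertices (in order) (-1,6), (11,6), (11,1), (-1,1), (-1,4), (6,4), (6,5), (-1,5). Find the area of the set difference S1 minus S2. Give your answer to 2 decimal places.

16.50

|S1| = 19.5, |S1∩S2| = 3.
|S1 ∖ S2| = |S1| − |S1∩S2| = 19.5 − 3 = 16.50.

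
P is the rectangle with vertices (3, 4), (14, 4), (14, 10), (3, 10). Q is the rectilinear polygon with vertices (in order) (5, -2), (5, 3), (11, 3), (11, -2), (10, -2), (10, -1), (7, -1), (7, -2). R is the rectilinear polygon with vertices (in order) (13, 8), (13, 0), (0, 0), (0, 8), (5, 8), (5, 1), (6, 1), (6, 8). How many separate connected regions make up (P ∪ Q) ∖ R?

(P ∪ Q) ∖ R splits into 3 disjoint pieces (area 30, area 9, area 2).

3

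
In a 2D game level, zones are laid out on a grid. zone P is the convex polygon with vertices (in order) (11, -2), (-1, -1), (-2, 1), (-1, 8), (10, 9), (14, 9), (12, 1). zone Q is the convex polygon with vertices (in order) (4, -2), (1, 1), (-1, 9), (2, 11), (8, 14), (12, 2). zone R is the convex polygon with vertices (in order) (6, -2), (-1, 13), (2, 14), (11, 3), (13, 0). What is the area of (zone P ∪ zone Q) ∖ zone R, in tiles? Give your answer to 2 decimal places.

|zone P ∪ zone Q| = 176.5168.
|(zone P ∪ zone Q) ∩ zone R| = 76.7825.
|(zone P ∪ zone Q) ∖ zone R| = 176.5168 − 76.7825 = 99.73.

99.73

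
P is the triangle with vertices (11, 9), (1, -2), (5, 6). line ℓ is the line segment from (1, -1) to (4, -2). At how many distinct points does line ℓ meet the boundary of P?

The segment meets the boundary at (1.698,-1.233), (1.429,-1.143).

2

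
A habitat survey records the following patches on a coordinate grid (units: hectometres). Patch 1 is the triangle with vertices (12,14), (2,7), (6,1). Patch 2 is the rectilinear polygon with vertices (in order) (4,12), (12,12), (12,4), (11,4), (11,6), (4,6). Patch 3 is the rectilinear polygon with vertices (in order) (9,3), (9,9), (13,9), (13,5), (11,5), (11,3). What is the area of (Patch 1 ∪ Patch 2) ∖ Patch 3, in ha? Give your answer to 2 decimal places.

|Patch 1 ∪ Patch 2| = 69.1033.
|(Patch 1 ∪ Patch 2) ∩ Patch 3| = 10.
|(Patch 1 ∪ Patch 2) ∖ Patch 3| = 69.1033 − 10 = 59.10.

59.10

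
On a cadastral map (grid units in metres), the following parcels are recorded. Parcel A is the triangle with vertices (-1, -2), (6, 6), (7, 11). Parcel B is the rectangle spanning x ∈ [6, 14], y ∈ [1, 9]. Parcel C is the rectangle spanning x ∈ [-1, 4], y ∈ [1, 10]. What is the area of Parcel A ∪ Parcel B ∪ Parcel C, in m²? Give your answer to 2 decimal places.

116.74

By inclusion–exclusion:
Individual areas: |Parcel A| = 13.5, |Parcel B| = 64, |Parcel C| = 45.
|Parcel A∩Parcel B| = 0.9.
|Parcel A∩Parcel C| = 4.8585.
|Parcel B∩Parcel C| = 0 (no overlap).
|Parcel A∩Parcel B∩Parcel C| = 0.
|Parcel A ∪ Parcel B ∪ Parcel C| = 122.5 − 5.7585 + 0 = 116.74.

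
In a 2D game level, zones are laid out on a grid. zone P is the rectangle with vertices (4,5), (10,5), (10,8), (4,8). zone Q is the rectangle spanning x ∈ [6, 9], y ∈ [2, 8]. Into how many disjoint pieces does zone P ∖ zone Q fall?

zone P ∖ zone Q splits into 2 disjoint pieces (area 3, area 6).

2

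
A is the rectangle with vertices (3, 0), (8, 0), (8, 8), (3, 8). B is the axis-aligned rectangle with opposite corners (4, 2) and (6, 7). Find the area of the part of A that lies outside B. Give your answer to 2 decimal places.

30.00

|A∩B|: x∈[4,6], y∈[2,7] → 2·5 = 10.
|A| = 40.
|A ∖ B| = |A| − |A∩B| = 40 − 10 = 30.00.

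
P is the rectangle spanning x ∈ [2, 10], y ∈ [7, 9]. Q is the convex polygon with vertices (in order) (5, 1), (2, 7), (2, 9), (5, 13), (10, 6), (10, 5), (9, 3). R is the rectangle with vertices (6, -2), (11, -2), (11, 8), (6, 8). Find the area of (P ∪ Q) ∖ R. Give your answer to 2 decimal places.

|P ∪ Q| = 59.3571.
|(P ∪ Q) ∩ R| = 20.8929.
|(P ∪ Q) ∖ R| = 59.3571 − 20.8929 = 38.46.

38.46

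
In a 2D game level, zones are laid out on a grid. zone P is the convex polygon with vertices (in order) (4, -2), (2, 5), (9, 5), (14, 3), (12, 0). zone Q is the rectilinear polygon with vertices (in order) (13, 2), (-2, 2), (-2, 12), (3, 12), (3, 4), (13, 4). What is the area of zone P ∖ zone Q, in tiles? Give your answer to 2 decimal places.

|zone P| = 57, |zone P∩zone Q| = 21.2643.
|zone P ∖ zone Q| = |zone P| − |zone P∩zone Q| = 57 − 21.2643 = 35.74.

35.74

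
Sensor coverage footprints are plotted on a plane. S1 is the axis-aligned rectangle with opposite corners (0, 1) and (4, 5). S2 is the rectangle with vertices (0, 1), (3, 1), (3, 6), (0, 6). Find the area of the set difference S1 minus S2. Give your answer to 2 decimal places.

|S1∩S2|: x∈[0,3], y∈[1,5] → 3·4 = 12.
|S1| = 16.
|S1 ∖ S2| = |S1| − |S1∩S2| = 16 − 12 = 4.00.

4.00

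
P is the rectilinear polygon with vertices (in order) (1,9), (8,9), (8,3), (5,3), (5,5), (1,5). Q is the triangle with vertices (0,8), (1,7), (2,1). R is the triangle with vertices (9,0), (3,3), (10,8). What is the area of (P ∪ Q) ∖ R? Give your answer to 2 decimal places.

|P ∪ Q| = 36.1667.
|(P ∪ Q) ∩ R| = 7.5.
|(P ∪ Q) ∖ R| = 36.1667 − 7.5 = 28.67.

28.67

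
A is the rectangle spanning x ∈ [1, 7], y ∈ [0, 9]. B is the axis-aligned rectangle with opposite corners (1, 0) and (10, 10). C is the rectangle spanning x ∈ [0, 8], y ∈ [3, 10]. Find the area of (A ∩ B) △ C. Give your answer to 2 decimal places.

38.00

|A ∩ B| = 54.
|(A ∩ B) ∩ C| = 36.
|(A ∩ B) △ C| = 54 + 56 − 72 = 38.00.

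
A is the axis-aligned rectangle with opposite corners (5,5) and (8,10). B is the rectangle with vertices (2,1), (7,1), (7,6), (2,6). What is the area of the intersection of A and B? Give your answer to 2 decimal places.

2.00

|A∩B|: x∈[5,7], y∈[5,6] → 2·1 = 2.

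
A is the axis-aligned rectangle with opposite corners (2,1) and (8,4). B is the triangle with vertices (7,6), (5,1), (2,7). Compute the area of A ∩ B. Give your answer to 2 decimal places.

The intersection is the polygon with vertices (6.2,4), (5,1), (3.5,4).
By the shoelace formula its area is 4.05.

4.05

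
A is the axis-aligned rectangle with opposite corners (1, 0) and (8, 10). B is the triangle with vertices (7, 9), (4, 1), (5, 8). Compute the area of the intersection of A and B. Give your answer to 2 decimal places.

The intersection is the polygon with vertices (4,1), (5,8), (7,9).
By the shoelace formula its area is 6.50.

6.50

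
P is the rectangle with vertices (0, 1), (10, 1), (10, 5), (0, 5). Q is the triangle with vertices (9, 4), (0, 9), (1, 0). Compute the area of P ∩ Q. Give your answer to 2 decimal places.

The intersection is the polygon with vertices (7.2,5), (9,4), (3,1), (0.889,1), (0.444,5).
By the shoelace formula its area is 23.43.

23.43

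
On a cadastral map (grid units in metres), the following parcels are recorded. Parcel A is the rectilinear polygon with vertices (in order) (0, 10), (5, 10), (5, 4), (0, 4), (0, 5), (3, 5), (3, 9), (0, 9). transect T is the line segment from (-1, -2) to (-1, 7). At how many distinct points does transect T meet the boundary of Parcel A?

0

The segment lies entirely outside Parcel A and never meets its boundary.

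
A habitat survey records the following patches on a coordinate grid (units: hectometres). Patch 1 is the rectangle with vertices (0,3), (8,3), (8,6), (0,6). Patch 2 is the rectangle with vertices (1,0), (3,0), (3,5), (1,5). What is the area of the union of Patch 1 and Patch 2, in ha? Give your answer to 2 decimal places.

30.00

By inclusion–exclusion:
Individual areas: |Patch 1| = 24, |Patch 2| = 10.
|Patch 1∩Patch 2|: x∈[1,3], y∈[3,5] → 2·2 = 4.
|Patch 1 ∪ Patch 2| = 34 − 4 = 30.00.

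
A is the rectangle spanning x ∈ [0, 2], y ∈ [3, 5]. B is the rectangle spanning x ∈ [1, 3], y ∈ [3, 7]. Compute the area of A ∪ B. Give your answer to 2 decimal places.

By inclusion–exclusion:
Individual areas: |A| = 4, |B| = 8.
|A∩B|: x∈[1,2], y∈[3,5] → 1·2 = 2.
|A ∪ B| = 12 − 2 = 10.00.

10.00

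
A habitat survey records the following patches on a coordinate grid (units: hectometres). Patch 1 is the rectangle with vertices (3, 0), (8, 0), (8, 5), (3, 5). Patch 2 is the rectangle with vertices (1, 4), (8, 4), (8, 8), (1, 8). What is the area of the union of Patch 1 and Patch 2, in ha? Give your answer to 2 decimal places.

48.00

By inclusion–exclusion:
Individual areas: |Patch 1| = 25, |Patch 2| = 28.
|Patch 1∩Patch 2|: x∈[3,8], y∈[4,5] → 5·1 = 5.
|Patch 1 ∪ Patch 2| = 53 − 5 = 48.00.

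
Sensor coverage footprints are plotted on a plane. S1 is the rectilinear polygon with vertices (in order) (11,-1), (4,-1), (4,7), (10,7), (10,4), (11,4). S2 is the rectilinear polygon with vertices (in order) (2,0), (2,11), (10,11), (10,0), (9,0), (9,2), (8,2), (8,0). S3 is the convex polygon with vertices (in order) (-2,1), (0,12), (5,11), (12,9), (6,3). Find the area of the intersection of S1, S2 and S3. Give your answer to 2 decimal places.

16.50

The intersection is the polygon with vertices (10,7), (6,3), (4,2.5), (4,7).
By the shoelace formula its area is 16.50.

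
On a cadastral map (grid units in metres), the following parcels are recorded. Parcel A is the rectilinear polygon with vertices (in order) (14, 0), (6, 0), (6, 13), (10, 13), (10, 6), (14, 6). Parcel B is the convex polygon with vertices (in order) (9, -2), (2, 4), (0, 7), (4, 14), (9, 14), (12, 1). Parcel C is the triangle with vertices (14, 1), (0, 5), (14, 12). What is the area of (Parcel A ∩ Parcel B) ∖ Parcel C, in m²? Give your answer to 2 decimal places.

|Parcel A ∩ Parcel B| = 59.1429.
|(Parcel A ∩ Parcel B) ∩ Parcel C| = 30.5728.
|(Parcel A ∩ Parcel B) ∖ Parcel C| = 59.1429 − 30.5728 = 28.57.

28.57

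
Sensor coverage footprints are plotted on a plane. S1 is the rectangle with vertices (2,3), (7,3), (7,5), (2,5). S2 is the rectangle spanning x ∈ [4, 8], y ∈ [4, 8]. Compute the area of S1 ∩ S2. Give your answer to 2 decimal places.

3.00

|S1∩S2|: x∈[4,7], y∈[4,5] → 3·1 = 3.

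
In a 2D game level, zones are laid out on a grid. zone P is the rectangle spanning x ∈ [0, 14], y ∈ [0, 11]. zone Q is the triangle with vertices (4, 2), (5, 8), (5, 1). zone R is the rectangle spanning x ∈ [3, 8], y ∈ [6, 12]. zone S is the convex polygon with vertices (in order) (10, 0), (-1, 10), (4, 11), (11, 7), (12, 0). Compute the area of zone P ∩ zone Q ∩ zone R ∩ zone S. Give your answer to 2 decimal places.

0.33

The intersection is the polygon with vertices (4.667,6), (5,8), (5,6).
By the shoelace formula its area is 0.33.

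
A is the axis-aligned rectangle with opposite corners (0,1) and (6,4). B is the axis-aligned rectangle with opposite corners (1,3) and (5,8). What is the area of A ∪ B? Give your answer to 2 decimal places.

34.00

By inclusion–exclusion:
Individual areas: |A| = 18, |B| = 20.
|A∩B|: x∈[1,5], y∈[3,4] → 4·1 = 4.
|A ∪ B| = 38 − 4 = 34.00.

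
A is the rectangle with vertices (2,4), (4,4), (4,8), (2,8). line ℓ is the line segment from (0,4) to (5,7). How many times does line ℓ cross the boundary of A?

2

The segment meets the boundary at (4,6.4), (2,5.2).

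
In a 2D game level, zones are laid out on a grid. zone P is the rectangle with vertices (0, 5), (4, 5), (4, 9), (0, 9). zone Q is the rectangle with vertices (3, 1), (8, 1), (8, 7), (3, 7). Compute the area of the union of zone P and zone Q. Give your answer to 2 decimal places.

By inclusion–exclusion:
Individual areas: |zone P| = 16, |zone Q| = 30.
|zone P∩zone Q|: x∈[3,4], y∈[5,7] → 1·2 = 2.
|zone P ∪ zone Q| = 46 − 2 = 44.00.

44.00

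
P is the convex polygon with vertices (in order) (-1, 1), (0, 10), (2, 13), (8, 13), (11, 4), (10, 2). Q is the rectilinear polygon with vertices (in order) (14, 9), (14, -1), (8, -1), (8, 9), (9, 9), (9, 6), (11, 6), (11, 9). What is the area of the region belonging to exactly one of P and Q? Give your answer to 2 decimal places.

139.47

|P| = 112.5, |Q| = 54, |P∩Q| = 13.5152.
|P △ Q| = |P| + |Q| − 2·|P∩Q| = 112.5 + 54 − 27.0303 = 139.47.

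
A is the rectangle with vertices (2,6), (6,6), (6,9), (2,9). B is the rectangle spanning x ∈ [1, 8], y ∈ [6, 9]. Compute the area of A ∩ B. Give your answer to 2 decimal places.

12.00

|A∩B|: x∈[2,6], y∈[6,9] → 4·3 = 12.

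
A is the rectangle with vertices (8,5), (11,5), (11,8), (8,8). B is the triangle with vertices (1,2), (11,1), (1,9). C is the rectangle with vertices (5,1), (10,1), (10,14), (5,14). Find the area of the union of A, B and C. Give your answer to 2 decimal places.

By inclusion–exclusion:
Individual areas: |A| = 9, |B| = 35, |C| = 65.
|A∩B| = 0.
|A∩C|: x∈[8,10], y∈[5,8] → 2·3 = 6.
|B∩C| = 12.25.
|A∩B∩C| = 0.
|A ∪ B ∪ C| = 109 − 18.25 + 0 = 90.75.

90.75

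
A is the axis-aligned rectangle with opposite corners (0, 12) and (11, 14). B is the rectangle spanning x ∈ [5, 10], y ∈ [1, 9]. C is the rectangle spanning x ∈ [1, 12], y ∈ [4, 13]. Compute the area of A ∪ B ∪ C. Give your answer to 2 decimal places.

By inclusion–exclusion:
Individual areas: |A| = 22, |B| = 40, |C| = 99.
|A∩B| = 0 (no overlap).
|A∩C|: x∈[1,11], y∈[12,13] → 10·1 = 10.
|B∩C|: x∈[5,10], y∈[4,9] → 5·5 = 25.
|A∩B∩C| = 0.
|A ∪ B ∪ C| = 161 − 35 + 0 = 126.00.

126.00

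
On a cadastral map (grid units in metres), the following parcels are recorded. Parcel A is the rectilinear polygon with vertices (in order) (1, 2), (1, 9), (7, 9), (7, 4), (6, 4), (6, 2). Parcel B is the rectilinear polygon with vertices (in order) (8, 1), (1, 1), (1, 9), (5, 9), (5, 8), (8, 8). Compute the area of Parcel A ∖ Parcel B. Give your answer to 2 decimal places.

2.00

|Parcel A| = 40, |Parcel A∩Parcel B| = 38.
|Parcel A ∖ Parcel B| = |Parcel A| − |Parcel A∩Parcel B| = 40 − 38 = 2.00.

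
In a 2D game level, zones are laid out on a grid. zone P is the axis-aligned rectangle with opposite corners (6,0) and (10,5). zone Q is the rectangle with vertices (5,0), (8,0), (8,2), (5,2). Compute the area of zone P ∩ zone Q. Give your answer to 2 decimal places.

|zone P∩zone Q|: x∈[6,8], y∈[0,2] → 2·2 = 4.

4.00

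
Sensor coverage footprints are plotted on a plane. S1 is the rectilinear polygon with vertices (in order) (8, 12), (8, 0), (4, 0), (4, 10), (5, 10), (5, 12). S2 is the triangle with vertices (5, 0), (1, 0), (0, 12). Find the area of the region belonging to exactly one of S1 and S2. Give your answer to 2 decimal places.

67.60

|S1| = 46, |S2| = 24, |S1∩S2| = 1.2.
|S1 △ S2| = |S1| + |S2| − 2·|S1∩S2| = 46 + 24 − 2.4 = 67.60.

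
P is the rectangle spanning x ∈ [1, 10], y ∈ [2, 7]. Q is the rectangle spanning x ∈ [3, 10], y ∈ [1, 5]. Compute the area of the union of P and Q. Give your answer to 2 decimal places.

52.00

By inclusion–exclusion:
Individual areas: |P| = 45, |Q| = 28.
|P∩Q|: x∈[3,10], y∈[2,5] → 7·3 = 21.
|P ∪ Q| = 73 − 21 = 52.00.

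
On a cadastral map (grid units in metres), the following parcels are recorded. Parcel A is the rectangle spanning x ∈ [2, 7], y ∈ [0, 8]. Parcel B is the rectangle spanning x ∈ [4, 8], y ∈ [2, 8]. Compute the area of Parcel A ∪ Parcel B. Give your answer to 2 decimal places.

46.00

By inclusion–exclusion:
Individual areas: |Parcel A| = 40, |Parcel B| = 24.
|Parcel A∩Parcel B|: x∈[4,7], y∈[2,8] → 3·6 = 18.
|Parcel A ∪ Parcel B| = 64 − 18 = 46.00.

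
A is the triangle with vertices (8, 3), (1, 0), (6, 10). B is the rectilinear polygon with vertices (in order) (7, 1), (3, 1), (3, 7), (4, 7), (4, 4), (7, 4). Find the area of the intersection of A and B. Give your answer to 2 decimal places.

The intersection is the polygon with vertices (3.333,1), (3,1), (3,4), (4,6), (4,4), (7,4), (7,2.571).
By the shoelace formula its area is 10.12.

10.12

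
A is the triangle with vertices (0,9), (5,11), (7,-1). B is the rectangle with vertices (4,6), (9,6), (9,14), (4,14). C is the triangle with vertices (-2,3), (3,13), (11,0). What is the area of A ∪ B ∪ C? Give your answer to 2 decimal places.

By inclusion–exclusion:
Individual areas: |A| = 32, |B| = 40, |C| = 72.5.
|A∩B| = 6.8833.
|A∩C| = 29.5457.
|B∩C| = 8.8894.
|A∩B∩C| = 6.319.
|A ∪ B ∪ C| = 144.5 − 45.3185 + 6.319 = 105.50.

105.50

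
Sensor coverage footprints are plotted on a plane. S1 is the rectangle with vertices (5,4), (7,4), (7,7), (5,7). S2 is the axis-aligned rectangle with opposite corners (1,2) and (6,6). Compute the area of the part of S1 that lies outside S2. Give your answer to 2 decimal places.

|S1∩S2|: x∈[5,6], y∈[4,6] → 1·2 = 2.
|S1| = 6.
|S1 ∖ S2| = |S1| − |S1∩S2| = 6 − 2 = 4.00.

4.00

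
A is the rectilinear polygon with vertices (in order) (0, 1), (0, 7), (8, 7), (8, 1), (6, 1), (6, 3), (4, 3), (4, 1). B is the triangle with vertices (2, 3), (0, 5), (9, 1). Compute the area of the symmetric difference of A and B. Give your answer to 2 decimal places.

41.59

|A| = 44, |B| = 5, |A∩B| = 3.7063.
|A △ B| = |A| + |B| − 2·|A∩B| = 44 + 5 − 7.4127 = 41.59.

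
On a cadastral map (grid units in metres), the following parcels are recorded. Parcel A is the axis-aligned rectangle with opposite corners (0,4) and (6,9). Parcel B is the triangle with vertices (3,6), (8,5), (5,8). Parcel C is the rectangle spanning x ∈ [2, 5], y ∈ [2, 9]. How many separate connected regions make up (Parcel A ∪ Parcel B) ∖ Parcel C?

2

(Parcel A ∪ Parcel B) ∖ Parcel C splits into 2 disjoint pieces (area 6.6, area 10).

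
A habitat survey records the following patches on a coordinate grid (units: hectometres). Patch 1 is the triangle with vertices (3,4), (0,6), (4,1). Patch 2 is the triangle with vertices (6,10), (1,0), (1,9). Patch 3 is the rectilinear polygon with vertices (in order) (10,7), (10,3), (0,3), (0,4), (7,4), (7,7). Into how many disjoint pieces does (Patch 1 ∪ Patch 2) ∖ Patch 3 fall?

(Patch 1 ∪ Patch 2) ∖ Patch 3 splits into 2 disjoint pieces (area 18.7917, area 3.1795).

2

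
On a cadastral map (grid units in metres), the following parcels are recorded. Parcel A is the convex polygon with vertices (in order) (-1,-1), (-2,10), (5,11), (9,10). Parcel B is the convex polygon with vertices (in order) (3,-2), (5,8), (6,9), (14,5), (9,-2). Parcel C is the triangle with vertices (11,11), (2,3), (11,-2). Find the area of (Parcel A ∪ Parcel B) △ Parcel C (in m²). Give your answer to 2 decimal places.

|Parcel A ∪ Parcel B| = 136.2584.
|(Parcel A ∪ Parcel B) ∩ Parcel C| = 46.969.
|(Parcel A ∪ Parcel B) △ Parcel C| = 136.2584 + 58.5 − 93.938 = 100.82.

100.82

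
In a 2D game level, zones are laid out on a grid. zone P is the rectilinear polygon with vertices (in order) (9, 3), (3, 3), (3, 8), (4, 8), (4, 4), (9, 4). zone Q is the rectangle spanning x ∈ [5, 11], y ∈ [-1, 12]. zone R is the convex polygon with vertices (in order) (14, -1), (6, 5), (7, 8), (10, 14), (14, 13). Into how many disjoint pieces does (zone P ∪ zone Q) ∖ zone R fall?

(zone P ∪ zone Q) ∖ zone R is a single connected region.

1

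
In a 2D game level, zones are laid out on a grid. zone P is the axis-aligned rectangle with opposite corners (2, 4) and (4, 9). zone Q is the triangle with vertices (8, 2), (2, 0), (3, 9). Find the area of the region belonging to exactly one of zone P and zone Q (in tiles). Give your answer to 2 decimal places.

24.62

|zone P| = 10, |zone Q| = 26, |zone P∩zone Q| = 5.6889.
|zone P △ zone Q| = |zone P| + |zone Q| − 2·|zone P∩zone Q| = 10 + 26 − 11.3778 = 24.62.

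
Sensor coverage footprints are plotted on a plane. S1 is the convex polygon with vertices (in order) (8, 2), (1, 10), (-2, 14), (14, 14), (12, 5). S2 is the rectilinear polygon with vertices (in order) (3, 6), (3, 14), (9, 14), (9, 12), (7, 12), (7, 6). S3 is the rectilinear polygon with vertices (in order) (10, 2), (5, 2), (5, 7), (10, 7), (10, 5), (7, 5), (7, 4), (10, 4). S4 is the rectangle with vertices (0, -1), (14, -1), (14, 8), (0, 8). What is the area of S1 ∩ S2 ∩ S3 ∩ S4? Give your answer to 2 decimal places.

The intersection is the polygon with vertices (5,6), (5,7), (7,7), (7,6).
By the shoelace formula its area is 2.00.

2.00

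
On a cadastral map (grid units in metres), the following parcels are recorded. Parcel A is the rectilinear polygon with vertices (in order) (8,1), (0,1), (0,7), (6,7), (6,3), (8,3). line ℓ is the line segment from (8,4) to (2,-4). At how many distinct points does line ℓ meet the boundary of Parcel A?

The segment meets the boundary at (5.75,1), (7.25,3).

2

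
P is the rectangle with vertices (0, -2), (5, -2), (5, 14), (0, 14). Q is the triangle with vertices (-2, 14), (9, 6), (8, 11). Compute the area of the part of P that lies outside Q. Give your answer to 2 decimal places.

|P| = 80, |P∩Q| = 9.6136.
|P ∖ Q| = |P| − |P∩Q| = 80 − 9.6136 = 70.39.

70.39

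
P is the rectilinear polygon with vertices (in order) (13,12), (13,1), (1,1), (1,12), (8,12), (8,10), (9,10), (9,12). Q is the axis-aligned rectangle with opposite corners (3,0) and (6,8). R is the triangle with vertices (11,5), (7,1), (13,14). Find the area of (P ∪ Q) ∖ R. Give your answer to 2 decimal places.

|P ∪ Q| = 133.
|(P ∪ Q) ∩ R| = 13.5214.
|(P ∪ Q) ∖ R| = 133 − 13.5214 = 119.48.

119.48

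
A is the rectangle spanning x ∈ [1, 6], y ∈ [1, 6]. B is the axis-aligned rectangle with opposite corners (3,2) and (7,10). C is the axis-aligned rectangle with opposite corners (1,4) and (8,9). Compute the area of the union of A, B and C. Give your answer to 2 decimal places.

By inclusion–exclusion:
Individual areas: |A| = 25, |B| = 32, |C| = 35.
|A∩B|: x∈[3,6], y∈[2,6] → 3·4 = 12.
|A∩C|: x∈[1,6], y∈[4,6] → 5·2 = 10.
|B∩C|: x∈[3,7], y∈[4,9] → 4·5 = 20.
|A∩B∩C| = 6.
|A ∪ B ∪ C| = 92 − 42 + 6 = 56.00.

56.00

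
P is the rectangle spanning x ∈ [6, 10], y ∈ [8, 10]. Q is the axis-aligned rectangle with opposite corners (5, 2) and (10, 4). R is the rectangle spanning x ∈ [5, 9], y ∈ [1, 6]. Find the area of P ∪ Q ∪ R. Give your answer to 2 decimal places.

30.00

By inclusion–exclusion:
Individual areas: |P| = 8, |Q| = 10, |R| = 20.
|P∩Q| = 0 (no overlap).
|P∩R| = 0 (no overlap).
|Q∩R|: x∈[5,9], y∈[2,4] → 4·2 = 8.
|P∩Q∩R| = 0.
|P ∪ Q ∪ R| = 38 − 8 + 0 = 30.00.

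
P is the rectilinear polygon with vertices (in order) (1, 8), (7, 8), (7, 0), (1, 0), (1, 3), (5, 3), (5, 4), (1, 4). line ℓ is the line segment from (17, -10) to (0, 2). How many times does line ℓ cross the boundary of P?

The segment meets the boundary at (1,1.294), (2.833,0).

2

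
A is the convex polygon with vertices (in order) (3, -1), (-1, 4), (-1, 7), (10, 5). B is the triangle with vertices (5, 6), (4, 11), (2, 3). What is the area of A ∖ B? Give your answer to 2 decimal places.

|A| = 46, |A∩B| = 3.6221.
|A ∖ B| = |A| − |A∩B| = 46 − 3.6221 = 42.38.

42.38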